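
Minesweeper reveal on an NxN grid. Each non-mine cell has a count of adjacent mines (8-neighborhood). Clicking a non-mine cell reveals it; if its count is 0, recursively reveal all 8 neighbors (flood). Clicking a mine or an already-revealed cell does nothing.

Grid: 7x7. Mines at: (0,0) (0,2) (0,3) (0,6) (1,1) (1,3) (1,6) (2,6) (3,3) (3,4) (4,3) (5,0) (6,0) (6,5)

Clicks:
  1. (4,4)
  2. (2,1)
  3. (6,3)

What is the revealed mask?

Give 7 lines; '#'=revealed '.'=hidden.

Answer: .......
.......
.#.....
.......
....#..
.####..
.####..

Derivation:
Click 1 (4,4) count=3: revealed 1 new [(4,4)] -> total=1
Click 2 (2,1) count=1: revealed 1 new [(2,1)] -> total=2
Click 3 (6,3) count=0: revealed 8 new [(5,1) (5,2) (5,3) (5,4) (6,1) (6,2) (6,3) (6,4)] -> total=10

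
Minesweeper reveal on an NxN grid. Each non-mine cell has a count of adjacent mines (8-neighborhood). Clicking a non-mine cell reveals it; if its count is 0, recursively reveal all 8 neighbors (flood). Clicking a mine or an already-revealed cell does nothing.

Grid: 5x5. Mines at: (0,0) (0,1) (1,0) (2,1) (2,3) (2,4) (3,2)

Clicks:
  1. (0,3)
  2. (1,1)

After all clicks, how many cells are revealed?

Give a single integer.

Answer: 7

Derivation:
Click 1 (0,3) count=0: revealed 6 new [(0,2) (0,3) (0,4) (1,2) (1,3) (1,4)] -> total=6
Click 2 (1,1) count=4: revealed 1 new [(1,1)] -> total=7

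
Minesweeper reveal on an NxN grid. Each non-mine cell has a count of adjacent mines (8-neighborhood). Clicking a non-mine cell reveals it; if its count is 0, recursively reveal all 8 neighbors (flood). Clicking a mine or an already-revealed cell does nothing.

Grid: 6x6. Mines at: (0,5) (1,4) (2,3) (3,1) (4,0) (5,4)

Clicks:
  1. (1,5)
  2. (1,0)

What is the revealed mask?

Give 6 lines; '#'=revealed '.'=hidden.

Click 1 (1,5) count=2: revealed 1 new [(1,5)] -> total=1
Click 2 (1,0) count=0: revealed 11 new [(0,0) (0,1) (0,2) (0,3) (1,0) (1,1) (1,2) (1,3) (2,0) (2,1) (2,2)] -> total=12

Answer: ####..
####.#
###...
......
......
......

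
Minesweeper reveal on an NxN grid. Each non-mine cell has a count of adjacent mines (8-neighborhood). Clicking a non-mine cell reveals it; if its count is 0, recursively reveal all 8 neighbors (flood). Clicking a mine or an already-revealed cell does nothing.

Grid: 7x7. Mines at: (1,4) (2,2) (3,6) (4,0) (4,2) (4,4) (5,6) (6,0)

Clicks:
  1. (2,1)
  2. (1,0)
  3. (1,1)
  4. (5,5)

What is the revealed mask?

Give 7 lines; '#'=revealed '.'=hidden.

Click 1 (2,1) count=1: revealed 1 new [(2,1)] -> total=1
Click 2 (1,0) count=0: revealed 11 new [(0,0) (0,1) (0,2) (0,3) (1,0) (1,1) (1,2) (1,3) (2,0) (3,0) (3,1)] -> total=12
Click 3 (1,1) count=1: revealed 0 new [(none)] -> total=12
Click 4 (5,5) count=2: revealed 1 new [(5,5)] -> total=13

Answer: ####...
####...
##.....
##.....
.......
.....#.
.......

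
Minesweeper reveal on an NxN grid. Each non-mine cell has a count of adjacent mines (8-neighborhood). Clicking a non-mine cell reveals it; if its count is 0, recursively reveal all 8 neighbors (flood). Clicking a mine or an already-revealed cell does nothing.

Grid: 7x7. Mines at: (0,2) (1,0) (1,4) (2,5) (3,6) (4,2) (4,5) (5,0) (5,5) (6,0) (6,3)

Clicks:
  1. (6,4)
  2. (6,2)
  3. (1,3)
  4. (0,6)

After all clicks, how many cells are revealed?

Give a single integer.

Answer: 7

Derivation:
Click 1 (6,4) count=2: revealed 1 new [(6,4)] -> total=1
Click 2 (6,2) count=1: revealed 1 new [(6,2)] -> total=2
Click 3 (1,3) count=2: revealed 1 new [(1,3)] -> total=3
Click 4 (0,6) count=0: revealed 4 new [(0,5) (0,6) (1,5) (1,6)] -> total=7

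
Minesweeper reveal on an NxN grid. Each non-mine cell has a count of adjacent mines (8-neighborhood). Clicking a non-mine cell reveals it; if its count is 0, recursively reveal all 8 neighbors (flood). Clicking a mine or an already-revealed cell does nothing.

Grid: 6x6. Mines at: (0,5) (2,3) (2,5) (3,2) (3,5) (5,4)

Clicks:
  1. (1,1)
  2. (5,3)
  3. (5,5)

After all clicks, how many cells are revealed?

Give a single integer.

Answer: 24

Derivation:
Click 1 (1,1) count=0: revealed 23 new [(0,0) (0,1) (0,2) (0,3) (0,4) (1,0) (1,1) (1,2) (1,3) (1,4) (2,0) (2,1) (2,2) (3,0) (3,1) (4,0) (4,1) (4,2) (4,3) (5,0) (5,1) (5,2) (5,3)] -> total=23
Click 2 (5,3) count=1: revealed 0 new [(none)] -> total=23
Click 3 (5,5) count=1: revealed 1 new [(5,5)] -> total=24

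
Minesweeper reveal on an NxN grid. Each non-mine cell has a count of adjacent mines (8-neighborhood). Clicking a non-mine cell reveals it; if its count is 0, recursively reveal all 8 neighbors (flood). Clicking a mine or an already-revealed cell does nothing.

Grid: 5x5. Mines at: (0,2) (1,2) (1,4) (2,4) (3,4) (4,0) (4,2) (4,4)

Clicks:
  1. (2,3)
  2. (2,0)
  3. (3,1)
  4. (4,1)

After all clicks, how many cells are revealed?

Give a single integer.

Answer: 10

Derivation:
Click 1 (2,3) count=4: revealed 1 new [(2,3)] -> total=1
Click 2 (2,0) count=0: revealed 8 new [(0,0) (0,1) (1,0) (1,1) (2,0) (2,1) (3,0) (3,1)] -> total=9
Click 3 (3,1) count=2: revealed 0 new [(none)] -> total=9
Click 4 (4,1) count=2: revealed 1 new [(4,1)] -> total=10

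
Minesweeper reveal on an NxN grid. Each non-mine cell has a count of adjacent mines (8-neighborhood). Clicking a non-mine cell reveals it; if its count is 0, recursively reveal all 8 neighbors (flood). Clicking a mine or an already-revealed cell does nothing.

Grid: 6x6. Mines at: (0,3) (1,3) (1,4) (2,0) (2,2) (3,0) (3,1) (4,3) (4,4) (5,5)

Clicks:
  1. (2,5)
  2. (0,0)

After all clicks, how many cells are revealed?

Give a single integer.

Answer: 7

Derivation:
Click 1 (2,5) count=1: revealed 1 new [(2,5)] -> total=1
Click 2 (0,0) count=0: revealed 6 new [(0,0) (0,1) (0,2) (1,0) (1,1) (1,2)] -> total=7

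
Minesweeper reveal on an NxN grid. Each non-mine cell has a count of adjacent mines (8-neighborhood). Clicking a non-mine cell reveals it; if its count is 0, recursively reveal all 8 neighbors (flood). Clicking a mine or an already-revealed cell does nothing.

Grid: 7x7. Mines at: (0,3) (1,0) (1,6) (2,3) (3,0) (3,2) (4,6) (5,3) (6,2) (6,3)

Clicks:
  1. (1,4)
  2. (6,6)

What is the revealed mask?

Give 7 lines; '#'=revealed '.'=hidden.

Answer: .......
....#..
.......
.......
.......
....###
....###

Derivation:
Click 1 (1,4) count=2: revealed 1 new [(1,4)] -> total=1
Click 2 (6,6) count=0: revealed 6 new [(5,4) (5,5) (5,6) (6,4) (6,5) (6,6)] -> total=7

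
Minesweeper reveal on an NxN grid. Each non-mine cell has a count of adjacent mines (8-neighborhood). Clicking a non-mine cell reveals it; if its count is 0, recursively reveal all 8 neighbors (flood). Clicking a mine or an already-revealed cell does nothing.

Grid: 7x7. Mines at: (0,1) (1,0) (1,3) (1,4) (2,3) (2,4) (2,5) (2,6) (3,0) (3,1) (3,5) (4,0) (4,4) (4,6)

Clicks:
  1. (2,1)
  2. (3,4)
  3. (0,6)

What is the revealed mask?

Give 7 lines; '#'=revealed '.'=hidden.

Click 1 (2,1) count=3: revealed 1 new [(2,1)] -> total=1
Click 2 (3,4) count=5: revealed 1 new [(3,4)] -> total=2
Click 3 (0,6) count=0: revealed 4 new [(0,5) (0,6) (1,5) (1,6)] -> total=6

Answer: .....##
.....##
.#.....
....#..
.......
.......
.......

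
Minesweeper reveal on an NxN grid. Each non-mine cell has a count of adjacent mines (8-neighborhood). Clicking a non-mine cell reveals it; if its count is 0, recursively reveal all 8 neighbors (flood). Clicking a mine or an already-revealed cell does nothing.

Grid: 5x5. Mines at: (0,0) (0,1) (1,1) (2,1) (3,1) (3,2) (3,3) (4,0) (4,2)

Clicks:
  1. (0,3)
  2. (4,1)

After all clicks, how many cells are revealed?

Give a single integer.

Answer: 10

Derivation:
Click 1 (0,3) count=0: revealed 9 new [(0,2) (0,3) (0,4) (1,2) (1,3) (1,4) (2,2) (2,3) (2,4)] -> total=9
Click 2 (4,1) count=4: revealed 1 new [(4,1)] -> total=10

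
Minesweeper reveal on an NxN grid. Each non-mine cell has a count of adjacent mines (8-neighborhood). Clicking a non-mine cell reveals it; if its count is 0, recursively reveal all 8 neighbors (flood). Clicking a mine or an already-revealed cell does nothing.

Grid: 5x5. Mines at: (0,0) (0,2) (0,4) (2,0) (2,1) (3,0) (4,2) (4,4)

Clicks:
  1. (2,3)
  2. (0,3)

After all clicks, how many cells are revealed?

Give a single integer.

Click 1 (2,3) count=0: revealed 9 new [(1,2) (1,3) (1,4) (2,2) (2,3) (2,4) (3,2) (3,3) (3,4)] -> total=9
Click 2 (0,3) count=2: revealed 1 new [(0,3)] -> total=10

Answer: 10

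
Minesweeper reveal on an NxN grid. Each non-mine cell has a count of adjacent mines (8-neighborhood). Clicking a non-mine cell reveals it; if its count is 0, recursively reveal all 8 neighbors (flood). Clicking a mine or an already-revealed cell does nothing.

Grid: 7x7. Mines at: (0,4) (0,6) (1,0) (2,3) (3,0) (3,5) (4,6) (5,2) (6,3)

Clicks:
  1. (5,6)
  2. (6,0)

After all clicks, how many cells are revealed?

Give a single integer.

Answer: 7

Derivation:
Click 1 (5,6) count=1: revealed 1 new [(5,6)] -> total=1
Click 2 (6,0) count=0: revealed 6 new [(4,0) (4,1) (5,0) (5,1) (6,0) (6,1)] -> total=7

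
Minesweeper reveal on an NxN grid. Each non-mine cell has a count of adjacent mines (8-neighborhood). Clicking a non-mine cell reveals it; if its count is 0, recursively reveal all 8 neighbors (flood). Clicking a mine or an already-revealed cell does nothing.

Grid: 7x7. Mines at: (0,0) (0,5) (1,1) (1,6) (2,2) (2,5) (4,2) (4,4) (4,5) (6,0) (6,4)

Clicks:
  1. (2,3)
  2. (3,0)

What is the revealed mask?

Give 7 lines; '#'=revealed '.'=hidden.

Answer: .......
.......
##.#...
##.....
##.....
##.....
.......

Derivation:
Click 1 (2,3) count=1: revealed 1 new [(2,3)] -> total=1
Click 2 (3,0) count=0: revealed 8 new [(2,0) (2,1) (3,0) (3,1) (4,0) (4,1) (5,0) (5,1)] -> total=9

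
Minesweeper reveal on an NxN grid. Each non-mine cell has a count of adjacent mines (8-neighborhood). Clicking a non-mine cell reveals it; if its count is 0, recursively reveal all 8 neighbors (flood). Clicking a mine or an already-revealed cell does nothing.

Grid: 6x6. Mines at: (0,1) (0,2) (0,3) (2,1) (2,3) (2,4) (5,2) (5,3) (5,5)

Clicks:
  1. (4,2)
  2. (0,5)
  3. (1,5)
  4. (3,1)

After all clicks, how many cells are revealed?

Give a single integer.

Click 1 (4,2) count=2: revealed 1 new [(4,2)] -> total=1
Click 2 (0,5) count=0: revealed 4 new [(0,4) (0,5) (1,4) (1,5)] -> total=5
Click 3 (1,5) count=1: revealed 0 new [(none)] -> total=5
Click 4 (3,1) count=1: revealed 1 new [(3,1)] -> total=6

Answer: 6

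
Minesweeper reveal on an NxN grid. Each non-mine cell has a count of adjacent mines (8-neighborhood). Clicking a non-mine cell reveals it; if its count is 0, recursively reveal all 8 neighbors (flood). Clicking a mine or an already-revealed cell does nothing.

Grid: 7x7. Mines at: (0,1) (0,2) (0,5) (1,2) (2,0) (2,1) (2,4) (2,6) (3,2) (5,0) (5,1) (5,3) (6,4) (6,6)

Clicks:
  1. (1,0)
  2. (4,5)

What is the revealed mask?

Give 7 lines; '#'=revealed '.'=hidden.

Answer: .......
#......
.......
....###
....###
....###
.......

Derivation:
Click 1 (1,0) count=3: revealed 1 new [(1,0)] -> total=1
Click 2 (4,5) count=0: revealed 9 new [(3,4) (3,5) (3,6) (4,4) (4,5) (4,6) (5,4) (5,5) (5,6)] -> total=10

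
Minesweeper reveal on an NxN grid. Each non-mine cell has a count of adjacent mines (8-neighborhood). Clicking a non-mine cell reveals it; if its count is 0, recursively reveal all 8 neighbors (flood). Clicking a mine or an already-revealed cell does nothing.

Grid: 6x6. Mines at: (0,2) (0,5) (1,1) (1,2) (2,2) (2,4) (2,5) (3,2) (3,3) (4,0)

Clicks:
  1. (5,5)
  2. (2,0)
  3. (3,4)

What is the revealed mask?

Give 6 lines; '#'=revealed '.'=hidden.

Answer: ......
......
#.....
....##
.#####
.#####

Derivation:
Click 1 (5,5) count=0: revealed 12 new [(3,4) (3,5) (4,1) (4,2) (4,3) (4,4) (4,5) (5,1) (5,2) (5,3) (5,4) (5,5)] -> total=12
Click 2 (2,0) count=1: revealed 1 new [(2,0)] -> total=13
Click 3 (3,4) count=3: revealed 0 new [(none)] -> total=13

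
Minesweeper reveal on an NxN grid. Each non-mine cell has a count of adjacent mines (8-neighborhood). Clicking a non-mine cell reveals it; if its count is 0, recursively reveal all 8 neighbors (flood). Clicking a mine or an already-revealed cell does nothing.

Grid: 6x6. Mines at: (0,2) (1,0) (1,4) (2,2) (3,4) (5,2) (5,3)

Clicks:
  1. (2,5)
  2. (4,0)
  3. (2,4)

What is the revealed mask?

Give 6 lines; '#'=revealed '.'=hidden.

Answer: ......
......
##..##
##....
##....
##....

Derivation:
Click 1 (2,5) count=2: revealed 1 new [(2,5)] -> total=1
Click 2 (4,0) count=0: revealed 8 new [(2,0) (2,1) (3,0) (3,1) (4,0) (4,1) (5,0) (5,1)] -> total=9
Click 3 (2,4) count=2: revealed 1 new [(2,4)] -> total=10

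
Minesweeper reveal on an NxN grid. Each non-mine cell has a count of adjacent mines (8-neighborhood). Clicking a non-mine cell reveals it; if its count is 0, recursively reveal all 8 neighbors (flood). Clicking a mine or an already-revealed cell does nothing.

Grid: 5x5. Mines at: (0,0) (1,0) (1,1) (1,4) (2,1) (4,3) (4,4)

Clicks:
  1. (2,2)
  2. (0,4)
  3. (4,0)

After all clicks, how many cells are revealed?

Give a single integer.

Answer: 8

Derivation:
Click 1 (2,2) count=2: revealed 1 new [(2,2)] -> total=1
Click 2 (0,4) count=1: revealed 1 new [(0,4)] -> total=2
Click 3 (4,0) count=0: revealed 6 new [(3,0) (3,1) (3,2) (4,0) (4,1) (4,2)] -> total=8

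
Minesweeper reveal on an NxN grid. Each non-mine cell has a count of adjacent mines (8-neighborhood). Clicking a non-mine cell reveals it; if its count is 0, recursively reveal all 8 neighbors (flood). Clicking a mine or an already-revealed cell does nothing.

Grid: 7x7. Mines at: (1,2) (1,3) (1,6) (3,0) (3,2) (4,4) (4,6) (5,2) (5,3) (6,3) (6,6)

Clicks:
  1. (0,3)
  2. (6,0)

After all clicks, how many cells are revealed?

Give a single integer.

Answer: 7

Derivation:
Click 1 (0,3) count=2: revealed 1 new [(0,3)] -> total=1
Click 2 (6,0) count=0: revealed 6 new [(4,0) (4,1) (5,0) (5,1) (6,0) (6,1)] -> total=7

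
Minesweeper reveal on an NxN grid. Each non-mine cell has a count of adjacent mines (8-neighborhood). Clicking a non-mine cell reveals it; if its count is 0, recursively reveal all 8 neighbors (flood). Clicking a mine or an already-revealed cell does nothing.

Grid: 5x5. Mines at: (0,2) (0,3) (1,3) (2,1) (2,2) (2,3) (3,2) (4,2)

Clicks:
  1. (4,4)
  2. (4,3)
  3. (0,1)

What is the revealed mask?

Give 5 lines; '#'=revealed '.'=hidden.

Click 1 (4,4) count=0: revealed 4 new [(3,3) (3,4) (4,3) (4,4)] -> total=4
Click 2 (4,3) count=2: revealed 0 new [(none)] -> total=4
Click 3 (0,1) count=1: revealed 1 new [(0,1)] -> total=5

Answer: .#...
.....
.....
...##
...##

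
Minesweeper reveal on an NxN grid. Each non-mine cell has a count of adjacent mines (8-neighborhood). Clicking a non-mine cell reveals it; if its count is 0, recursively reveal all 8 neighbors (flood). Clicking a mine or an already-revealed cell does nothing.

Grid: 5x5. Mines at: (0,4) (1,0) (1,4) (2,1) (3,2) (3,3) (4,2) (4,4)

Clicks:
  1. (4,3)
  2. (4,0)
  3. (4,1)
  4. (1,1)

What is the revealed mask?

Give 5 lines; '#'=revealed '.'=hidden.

Click 1 (4,3) count=4: revealed 1 new [(4,3)] -> total=1
Click 2 (4,0) count=0: revealed 4 new [(3,0) (3,1) (4,0) (4,1)] -> total=5
Click 3 (4,1) count=2: revealed 0 new [(none)] -> total=5
Click 4 (1,1) count=2: revealed 1 new [(1,1)] -> total=6

Answer: .....
.#...
.....
##...
##.#.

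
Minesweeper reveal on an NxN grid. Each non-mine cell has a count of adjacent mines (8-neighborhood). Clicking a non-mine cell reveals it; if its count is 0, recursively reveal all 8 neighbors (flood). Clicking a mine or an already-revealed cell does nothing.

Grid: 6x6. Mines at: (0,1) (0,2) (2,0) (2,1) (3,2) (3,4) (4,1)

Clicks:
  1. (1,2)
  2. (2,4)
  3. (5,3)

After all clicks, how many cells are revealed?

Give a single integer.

Answer: 10

Derivation:
Click 1 (1,2) count=3: revealed 1 new [(1,2)] -> total=1
Click 2 (2,4) count=1: revealed 1 new [(2,4)] -> total=2
Click 3 (5,3) count=0: revealed 8 new [(4,2) (4,3) (4,4) (4,5) (5,2) (5,3) (5,4) (5,5)] -> total=10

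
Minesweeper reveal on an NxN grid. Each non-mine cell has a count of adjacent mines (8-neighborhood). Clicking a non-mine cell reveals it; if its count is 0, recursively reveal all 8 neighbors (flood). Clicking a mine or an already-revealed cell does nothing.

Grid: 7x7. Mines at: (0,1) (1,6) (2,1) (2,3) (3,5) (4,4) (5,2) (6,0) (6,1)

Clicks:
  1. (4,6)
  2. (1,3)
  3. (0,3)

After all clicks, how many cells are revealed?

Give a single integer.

Click 1 (4,6) count=1: revealed 1 new [(4,6)] -> total=1
Click 2 (1,3) count=1: revealed 1 new [(1,3)] -> total=2
Click 3 (0,3) count=0: revealed 7 new [(0,2) (0,3) (0,4) (0,5) (1,2) (1,4) (1,5)] -> total=9

Answer: 9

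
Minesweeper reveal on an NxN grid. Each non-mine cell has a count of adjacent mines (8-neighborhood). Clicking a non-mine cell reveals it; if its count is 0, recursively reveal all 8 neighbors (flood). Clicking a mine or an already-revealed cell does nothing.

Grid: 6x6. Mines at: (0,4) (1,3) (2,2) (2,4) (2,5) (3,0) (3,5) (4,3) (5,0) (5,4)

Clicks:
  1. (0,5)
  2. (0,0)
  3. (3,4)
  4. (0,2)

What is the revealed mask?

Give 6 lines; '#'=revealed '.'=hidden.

Click 1 (0,5) count=1: revealed 1 new [(0,5)] -> total=1
Click 2 (0,0) count=0: revealed 8 new [(0,0) (0,1) (0,2) (1,0) (1,1) (1,2) (2,0) (2,1)] -> total=9
Click 3 (3,4) count=4: revealed 1 new [(3,4)] -> total=10
Click 4 (0,2) count=1: revealed 0 new [(none)] -> total=10

Answer: ###..#
###...
##....
....#.
......
......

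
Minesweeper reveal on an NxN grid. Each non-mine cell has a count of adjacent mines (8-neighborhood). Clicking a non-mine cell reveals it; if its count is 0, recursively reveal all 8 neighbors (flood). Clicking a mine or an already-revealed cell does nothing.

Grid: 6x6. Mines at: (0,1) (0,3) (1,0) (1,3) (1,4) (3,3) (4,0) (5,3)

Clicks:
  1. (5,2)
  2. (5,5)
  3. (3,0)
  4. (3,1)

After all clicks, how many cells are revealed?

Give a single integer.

Click 1 (5,2) count=1: revealed 1 new [(5,2)] -> total=1
Click 2 (5,5) count=0: revealed 8 new [(2,4) (2,5) (3,4) (3,5) (4,4) (4,5) (5,4) (5,5)] -> total=9
Click 3 (3,0) count=1: revealed 1 new [(3,0)] -> total=10
Click 4 (3,1) count=1: revealed 1 new [(3,1)] -> total=11

Answer: 11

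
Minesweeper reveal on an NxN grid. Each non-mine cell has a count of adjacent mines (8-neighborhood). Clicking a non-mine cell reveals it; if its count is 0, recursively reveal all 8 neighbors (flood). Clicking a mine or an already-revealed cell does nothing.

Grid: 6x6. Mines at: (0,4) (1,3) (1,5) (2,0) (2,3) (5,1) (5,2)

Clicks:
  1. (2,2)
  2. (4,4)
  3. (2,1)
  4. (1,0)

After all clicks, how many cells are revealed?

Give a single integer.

Click 1 (2,2) count=2: revealed 1 new [(2,2)] -> total=1
Click 2 (4,4) count=0: revealed 11 new [(2,4) (2,5) (3,3) (3,4) (3,5) (4,3) (4,4) (4,5) (5,3) (5,4) (5,5)] -> total=12
Click 3 (2,1) count=1: revealed 1 new [(2,1)] -> total=13
Click 4 (1,0) count=1: revealed 1 new [(1,0)] -> total=14

Answer: 14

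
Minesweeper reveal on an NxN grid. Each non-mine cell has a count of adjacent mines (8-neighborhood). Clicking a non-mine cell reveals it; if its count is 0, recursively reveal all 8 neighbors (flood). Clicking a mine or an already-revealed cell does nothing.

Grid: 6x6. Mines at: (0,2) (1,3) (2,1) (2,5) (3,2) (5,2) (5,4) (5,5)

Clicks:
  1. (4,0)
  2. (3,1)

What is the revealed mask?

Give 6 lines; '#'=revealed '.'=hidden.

Click 1 (4,0) count=0: revealed 6 new [(3,0) (3,1) (4,0) (4,1) (5,0) (5,1)] -> total=6
Click 2 (3,1) count=2: revealed 0 new [(none)] -> total=6

Answer: ......
......
......
##....
##....
##....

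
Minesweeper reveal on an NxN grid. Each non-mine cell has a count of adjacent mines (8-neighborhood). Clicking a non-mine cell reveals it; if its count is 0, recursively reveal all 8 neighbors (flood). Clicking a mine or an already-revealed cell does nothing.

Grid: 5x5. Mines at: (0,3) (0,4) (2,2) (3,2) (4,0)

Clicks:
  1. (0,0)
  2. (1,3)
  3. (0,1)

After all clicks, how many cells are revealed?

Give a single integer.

Answer: 11

Derivation:
Click 1 (0,0) count=0: revealed 10 new [(0,0) (0,1) (0,2) (1,0) (1,1) (1,2) (2,0) (2,1) (3,0) (3,1)] -> total=10
Click 2 (1,3) count=3: revealed 1 new [(1,3)] -> total=11
Click 3 (0,1) count=0: revealed 0 new [(none)] -> total=11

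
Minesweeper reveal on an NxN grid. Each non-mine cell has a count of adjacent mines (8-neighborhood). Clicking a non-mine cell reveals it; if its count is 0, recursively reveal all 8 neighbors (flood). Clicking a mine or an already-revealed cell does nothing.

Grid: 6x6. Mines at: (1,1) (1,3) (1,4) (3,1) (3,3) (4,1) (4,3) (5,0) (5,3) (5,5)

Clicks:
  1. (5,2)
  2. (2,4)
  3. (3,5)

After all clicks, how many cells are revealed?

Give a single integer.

Click 1 (5,2) count=3: revealed 1 new [(5,2)] -> total=1
Click 2 (2,4) count=3: revealed 1 new [(2,4)] -> total=2
Click 3 (3,5) count=0: revealed 5 new [(2,5) (3,4) (3,5) (4,4) (4,5)] -> total=7

Answer: 7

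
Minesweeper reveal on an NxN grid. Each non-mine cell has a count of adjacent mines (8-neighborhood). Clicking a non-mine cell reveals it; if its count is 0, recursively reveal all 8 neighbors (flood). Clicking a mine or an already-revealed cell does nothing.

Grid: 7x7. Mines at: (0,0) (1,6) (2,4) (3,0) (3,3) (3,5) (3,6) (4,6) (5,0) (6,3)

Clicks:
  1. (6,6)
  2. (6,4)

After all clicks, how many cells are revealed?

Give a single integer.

Click 1 (6,6) count=0: revealed 6 new [(5,4) (5,5) (5,6) (6,4) (6,5) (6,6)] -> total=6
Click 2 (6,4) count=1: revealed 0 new [(none)] -> total=6

Answer: 6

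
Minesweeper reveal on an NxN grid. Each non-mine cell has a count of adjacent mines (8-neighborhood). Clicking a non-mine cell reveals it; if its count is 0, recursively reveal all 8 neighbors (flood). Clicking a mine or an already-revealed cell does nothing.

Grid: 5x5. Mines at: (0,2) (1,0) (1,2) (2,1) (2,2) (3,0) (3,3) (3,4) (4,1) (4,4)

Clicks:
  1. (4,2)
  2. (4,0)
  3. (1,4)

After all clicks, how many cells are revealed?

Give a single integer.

Click 1 (4,2) count=2: revealed 1 new [(4,2)] -> total=1
Click 2 (4,0) count=2: revealed 1 new [(4,0)] -> total=2
Click 3 (1,4) count=0: revealed 6 new [(0,3) (0,4) (1,3) (1,4) (2,3) (2,4)] -> total=8

Answer: 8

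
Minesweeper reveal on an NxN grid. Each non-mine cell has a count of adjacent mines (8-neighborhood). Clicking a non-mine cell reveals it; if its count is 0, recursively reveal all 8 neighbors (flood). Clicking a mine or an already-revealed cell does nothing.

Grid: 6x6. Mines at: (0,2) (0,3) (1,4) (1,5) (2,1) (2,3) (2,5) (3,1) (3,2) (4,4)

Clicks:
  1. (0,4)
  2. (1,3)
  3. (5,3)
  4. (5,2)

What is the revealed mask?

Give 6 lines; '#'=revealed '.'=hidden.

Answer: ....#.
...#..
......
......
####..
####..

Derivation:
Click 1 (0,4) count=3: revealed 1 new [(0,4)] -> total=1
Click 2 (1,3) count=4: revealed 1 new [(1,3)] -> total=2
Click 3 (5,3) count=1: revealed 1 new [(5,3)] -> total=3
Click 4 (5,2) count=0: revealed 7 new [(4,0) (4,1) (4,2) (4,3) (5,0) (5,1) (5,2)] -> total=10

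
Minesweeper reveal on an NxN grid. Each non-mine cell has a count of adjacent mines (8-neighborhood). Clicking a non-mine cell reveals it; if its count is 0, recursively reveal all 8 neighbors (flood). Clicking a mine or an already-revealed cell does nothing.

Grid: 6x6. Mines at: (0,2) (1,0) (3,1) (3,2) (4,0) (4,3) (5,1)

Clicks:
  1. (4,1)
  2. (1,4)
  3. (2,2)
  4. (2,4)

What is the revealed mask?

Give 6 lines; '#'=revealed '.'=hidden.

Click 1 (4,1) count=4: revealed 1 new [(4,1)] -> total=1
Click 2 (1,4) count=0: revealed 16 new [(0,3) (0,4) (0,5) (1,3) (1,4) (1,5) (2,3) (2,4) (2,5) (3,3) (3,4) (3,5) (4,4) (4,5) (5,4) (5,5)] -> total=17
Click 3 (2,2) count=2: revealed 1 new [(2,2)] -> total=18
Click 4 (2,4) count=0: revealed 0 new [(none)] -> total=18

Answer: ...###
...###
..####
...###
.#..##
....##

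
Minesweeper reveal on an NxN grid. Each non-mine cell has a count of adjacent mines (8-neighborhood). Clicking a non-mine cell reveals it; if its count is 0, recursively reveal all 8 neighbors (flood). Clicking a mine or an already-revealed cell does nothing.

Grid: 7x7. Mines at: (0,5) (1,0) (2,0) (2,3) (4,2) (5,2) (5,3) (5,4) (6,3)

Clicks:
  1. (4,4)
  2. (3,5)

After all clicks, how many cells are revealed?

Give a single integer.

Click 1 (4,4) count=2: revealed 1 new [(4,4)] -> total=1
Click 2 (3,5) count=0: revealed 15 new [(1,4) (1,5) (1,6) (2,4) (2,5) (2,6) (3,4) (3,5) (3,6) (4,5) (4,6) (5,5) (5,6) (6,5) (6,6)] -> total=16

Answer: 16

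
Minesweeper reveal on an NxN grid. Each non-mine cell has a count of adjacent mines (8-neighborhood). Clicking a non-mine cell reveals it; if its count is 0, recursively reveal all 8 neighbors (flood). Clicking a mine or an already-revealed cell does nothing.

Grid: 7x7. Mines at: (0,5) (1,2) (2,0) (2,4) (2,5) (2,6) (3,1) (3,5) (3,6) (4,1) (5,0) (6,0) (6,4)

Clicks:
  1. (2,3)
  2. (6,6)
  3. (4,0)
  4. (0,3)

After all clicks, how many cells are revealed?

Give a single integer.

Answer: 9

Derivation:
Click 1 (2,3) count=2: revealed 1 new [(2,3)] -> total=1
Click 2 (6,6) count=0: revealed 6 new [(4,5) (4,6) (5,5) (5,6) (6,5) (6,6)] -> total=7
Click 3 (4,0) count=3: revealed 1 new [(4,0)] -> total=8
Click 4 (0,3) count=1: revealed 1 new [(0,3)] -> total=9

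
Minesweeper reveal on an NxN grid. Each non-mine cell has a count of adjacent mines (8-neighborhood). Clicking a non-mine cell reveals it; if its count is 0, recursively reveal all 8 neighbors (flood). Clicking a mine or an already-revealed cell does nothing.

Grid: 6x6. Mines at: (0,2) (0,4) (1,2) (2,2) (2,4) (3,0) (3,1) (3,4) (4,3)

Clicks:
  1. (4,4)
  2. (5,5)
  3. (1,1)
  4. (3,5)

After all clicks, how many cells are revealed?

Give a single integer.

Answer: 6

Derivation:
Click 1 (4,4) count=2: revealed 1 new [(4,4)] -> total=1
Click 2 (5,5) count=0: revealed 3 new [(4,5) (5,4) (5,5)] -> total=4
Click 3 (1,1) count=3: revealed 1 new [(1,1)] -> total=5
Click 4 (3,5) count=2: revealed 1 new [(3,5)] -> total=6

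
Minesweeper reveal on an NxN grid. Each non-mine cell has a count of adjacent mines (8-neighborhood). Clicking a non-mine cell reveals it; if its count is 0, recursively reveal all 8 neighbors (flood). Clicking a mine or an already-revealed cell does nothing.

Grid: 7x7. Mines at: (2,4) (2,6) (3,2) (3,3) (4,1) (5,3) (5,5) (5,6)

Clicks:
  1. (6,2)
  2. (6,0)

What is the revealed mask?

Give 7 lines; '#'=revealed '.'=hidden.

Click 1 (6,2) count=1: revealed 1 new [(6,2)] -> total=1
Click 2 (6,0) count=0: revealed 5 new [(5,0) (5,1) (5,2) (6,0) (6,1)] -> total=6

Answer: .......
.......
.......
.......
.......
###....
###....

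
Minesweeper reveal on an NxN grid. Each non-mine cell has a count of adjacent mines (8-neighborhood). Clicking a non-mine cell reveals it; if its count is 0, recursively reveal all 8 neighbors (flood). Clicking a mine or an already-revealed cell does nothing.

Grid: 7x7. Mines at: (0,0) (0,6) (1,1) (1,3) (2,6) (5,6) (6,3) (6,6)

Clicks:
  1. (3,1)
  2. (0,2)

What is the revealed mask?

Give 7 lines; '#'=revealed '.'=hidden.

Answer: ..#....
.......
######.
######.
######.
######.
###....

Derivation:
Click 1 (3,1) count=0: revealed 27 new [(2,0) (2,1) (2,2) (2,3) (2,4) (2,5) (3,0) (3,1) (3,2) (3,3) (3,4) (3,5) (4,0) (4,1) (4,2) (4,3) (4,4) (4,5) (5,0) (5,1) (5,2) (5,3) (5,4) (5,5) (6,0) (6,1) (6,2)] -> total=27
Click 2 (0,2) count=2: revealed 1 new [(0,2)] -> total=28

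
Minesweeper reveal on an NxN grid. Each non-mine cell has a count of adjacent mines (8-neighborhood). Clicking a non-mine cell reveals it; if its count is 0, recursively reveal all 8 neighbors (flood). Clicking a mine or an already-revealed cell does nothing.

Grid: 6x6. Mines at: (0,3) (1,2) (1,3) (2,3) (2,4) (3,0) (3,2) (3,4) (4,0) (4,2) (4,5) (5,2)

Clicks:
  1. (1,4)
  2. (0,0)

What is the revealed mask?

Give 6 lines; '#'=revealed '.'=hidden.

Click 1 (1,4) count=4: revealed 1 new [(1,4)] -> total=1
Click 2 (0,0) count=0: revealed 6 new [(0,0) (0,1) (1,0) (1,1) (2,0) (2,1)] -> total=7

Answer: ##....
##..#.
##....
......
......
......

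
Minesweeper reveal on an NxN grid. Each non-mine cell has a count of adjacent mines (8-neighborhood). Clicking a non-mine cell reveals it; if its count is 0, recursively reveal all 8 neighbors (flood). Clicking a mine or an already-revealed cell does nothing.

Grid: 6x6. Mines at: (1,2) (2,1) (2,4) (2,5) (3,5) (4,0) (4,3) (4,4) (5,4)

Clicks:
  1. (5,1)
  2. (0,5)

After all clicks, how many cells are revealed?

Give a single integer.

Answer: 7

Derivation:
Click 1 (5,1) count=1: revealed 1 new [(5,1)] -> total=1
Click 2 (0,5) count=0: revealed 6 new [(0,3) (0,4) (0,5) (1,3) (1,4) (1,5)] -> total=7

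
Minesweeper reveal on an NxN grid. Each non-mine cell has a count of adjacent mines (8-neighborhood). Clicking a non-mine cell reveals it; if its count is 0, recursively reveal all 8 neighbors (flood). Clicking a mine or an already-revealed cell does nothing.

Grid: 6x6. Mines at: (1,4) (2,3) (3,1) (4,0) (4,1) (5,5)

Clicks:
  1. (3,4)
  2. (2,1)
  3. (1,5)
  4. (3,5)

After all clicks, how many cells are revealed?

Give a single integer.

Answer: 8

Derivation:
Click 1 (3,4) count=1: revealed 1 new [(3,4)] -> total=1
Click 2 (2,1) count=1: revealed 1 new [(2,1)] -> total=2
Click 3 (1,5) count=1: revealed 1 new [(1,5)] -> total=3
Click 4 (3,5) count=0: revealed 5 new [(2,4) (2,5) (3,5) (4,4) (4,5)] -> total=8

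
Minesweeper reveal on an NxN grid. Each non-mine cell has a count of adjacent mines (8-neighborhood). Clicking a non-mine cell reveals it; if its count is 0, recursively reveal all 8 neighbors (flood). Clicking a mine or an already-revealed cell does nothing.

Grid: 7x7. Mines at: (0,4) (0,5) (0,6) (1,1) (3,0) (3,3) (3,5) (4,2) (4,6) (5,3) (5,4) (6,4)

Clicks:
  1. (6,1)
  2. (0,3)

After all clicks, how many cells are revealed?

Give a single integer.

Click 1 (6,1) count=0: revealed 8 new [(4,0) (4,1) (5,0) (5,1) (5,2) (6,0) (6,1) (6,2)] -> total=8
Click 2 (0,3) count=1: revealed 1 new [(0,3)] -> total=9

Answer: 9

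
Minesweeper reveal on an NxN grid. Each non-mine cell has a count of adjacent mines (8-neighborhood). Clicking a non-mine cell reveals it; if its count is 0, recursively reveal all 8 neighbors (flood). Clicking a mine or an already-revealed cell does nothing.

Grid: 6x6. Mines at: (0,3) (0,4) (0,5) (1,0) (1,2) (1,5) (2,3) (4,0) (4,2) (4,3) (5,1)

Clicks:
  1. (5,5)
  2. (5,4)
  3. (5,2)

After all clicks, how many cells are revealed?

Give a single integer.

Click 1 (5,5) count=0: revealed 8 new [(2,4) (2,5) (3,4) (3,5) (4,4) (4,5) (5,4) (5,5)] -> total=8
Click 2 (5,4) count=1: revealed 0 new [(none)] -> total=8
Click 3 (5,2) count=3: revealed 1 new [(5,2)] -> total=9

Answer: 9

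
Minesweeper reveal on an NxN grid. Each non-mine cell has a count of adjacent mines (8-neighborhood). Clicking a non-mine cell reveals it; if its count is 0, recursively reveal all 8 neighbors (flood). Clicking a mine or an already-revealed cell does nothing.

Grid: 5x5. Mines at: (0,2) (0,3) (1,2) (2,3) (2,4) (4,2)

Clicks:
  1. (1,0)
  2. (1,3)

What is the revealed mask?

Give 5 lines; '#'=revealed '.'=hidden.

Answer: ##...
##.#.
##...
##...
##...

Derivation:
Click 1 (1,0) count=0: revealed 10 new [(0,0) (0,1) (1,0) (1,1) (2,0) (2,1) (3,0) (3,1) (4,0) (4,1)] -> total=10
Click 2 (1,3) count=5: revealed 1 new [(1,3)] -> total=11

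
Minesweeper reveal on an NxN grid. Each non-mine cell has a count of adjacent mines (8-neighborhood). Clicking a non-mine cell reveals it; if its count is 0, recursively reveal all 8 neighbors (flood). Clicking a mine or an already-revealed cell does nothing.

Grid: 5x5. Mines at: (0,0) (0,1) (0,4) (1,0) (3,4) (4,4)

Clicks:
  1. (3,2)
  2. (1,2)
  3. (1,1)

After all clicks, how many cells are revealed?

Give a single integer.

Click 1 (3,2) count=0: revealed 15 new [(1,1) (1,2) (1,3) (2,0) (2,1) (2,2) (2,3) (3,0) (3,1) (3,2) (3,3) (4,0) (4,1) (4,2) (4,3)] -> total=15
Click 2 (1,2) count=1: revealed 0 new [(none)] -> total=15
Click 3 (1,1) count=3: revealed 0 new [(none)] -> total=15

Answer: 15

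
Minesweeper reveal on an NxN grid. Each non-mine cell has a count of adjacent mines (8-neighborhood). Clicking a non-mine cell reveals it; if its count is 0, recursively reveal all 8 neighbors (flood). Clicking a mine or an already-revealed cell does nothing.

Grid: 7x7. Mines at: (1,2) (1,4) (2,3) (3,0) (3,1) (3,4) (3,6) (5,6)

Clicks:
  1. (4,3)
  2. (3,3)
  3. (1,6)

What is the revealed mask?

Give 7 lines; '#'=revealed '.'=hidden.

Answer: .....##
.....##
.....##
...#...
...#...
.......
.......

Derivation:
Click 1 (4,3) count=1: revealed 1 new [(4,3)] -> total=1
Click 2 (3,3) count=2: revealed 1 new [(3,3)] -> total=2
Click 3 (1,6) count=0: revealed 6 new [(0,5) (0,6) (1,5) (1,6) (2,5) (2,6)] -> total=8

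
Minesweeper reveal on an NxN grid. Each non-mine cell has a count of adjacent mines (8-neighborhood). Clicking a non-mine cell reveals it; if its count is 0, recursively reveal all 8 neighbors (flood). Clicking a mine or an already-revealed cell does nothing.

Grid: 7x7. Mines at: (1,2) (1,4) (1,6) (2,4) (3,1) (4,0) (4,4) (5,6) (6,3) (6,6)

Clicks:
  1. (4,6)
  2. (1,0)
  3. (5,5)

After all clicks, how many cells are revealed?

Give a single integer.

Click 1 (4,6) count=1: revealed 1 new [(4,6)] -> total=1
Click 2 (1,0) count=0: revealed 6 new [(0,0) (0,1) (1,0) (1,1) (2,0) (2,1)] -> total=7
Click 3 (5,5) count=3: revealed 1 new [(5,5)] -> total=8

Answer: 8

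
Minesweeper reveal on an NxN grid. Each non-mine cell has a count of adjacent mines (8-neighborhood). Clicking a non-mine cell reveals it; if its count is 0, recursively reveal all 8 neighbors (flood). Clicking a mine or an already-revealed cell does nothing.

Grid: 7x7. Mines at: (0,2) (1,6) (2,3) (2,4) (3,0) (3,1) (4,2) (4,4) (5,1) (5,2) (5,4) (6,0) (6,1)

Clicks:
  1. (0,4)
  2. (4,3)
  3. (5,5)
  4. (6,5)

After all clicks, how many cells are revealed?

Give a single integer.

Click 1 (0,4) count=0: revealed 6 new [(0,3) (0,4) (0,5) (1,3) (1,4) (1,5)] -> total=6
Click 2 (4,3) count=4: revealed 1 new [(4,3)] -> total=7
Click 3 (5,5) count=2: revealed 1 new [(5,5)] -> total=8
Click 4 (6,5) count=1: revealed 1 new [(6,5)] -> total=9

Answer: 9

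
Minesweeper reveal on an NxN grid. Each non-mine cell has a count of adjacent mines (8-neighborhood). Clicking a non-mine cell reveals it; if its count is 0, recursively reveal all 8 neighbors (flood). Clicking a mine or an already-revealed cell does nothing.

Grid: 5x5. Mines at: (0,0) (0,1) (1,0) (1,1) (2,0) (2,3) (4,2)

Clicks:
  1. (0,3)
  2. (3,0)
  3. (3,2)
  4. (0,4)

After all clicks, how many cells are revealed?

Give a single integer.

Click 1 (0,3) count=0: revealed 6 new [(0,2) (0,3) (0,4) (1,2) (1,3) (1,4)] -> total=6
Click 2 (3,0) count=1: revealed 1 new [(3,0)] -> total=7
Click 3 (3,2) count=2: revealed 1 new [(3,2)] -> total=8
Click 4 (0,4) count=0: revealed 0 new [(none)] -> total=8

Answer: 8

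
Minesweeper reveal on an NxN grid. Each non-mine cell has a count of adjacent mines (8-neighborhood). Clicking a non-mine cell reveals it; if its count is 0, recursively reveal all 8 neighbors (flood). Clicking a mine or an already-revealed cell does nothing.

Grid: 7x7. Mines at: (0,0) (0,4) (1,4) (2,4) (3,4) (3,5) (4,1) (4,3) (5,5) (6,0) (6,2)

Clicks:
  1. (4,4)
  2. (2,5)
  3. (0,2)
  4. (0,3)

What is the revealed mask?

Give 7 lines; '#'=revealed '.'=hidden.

Answer: .###...
####...
####.#.
####...
....#..
.......
.......

Derivation:
Click 1 (4,4) count=4: revealed 1 new [(4,4)] -> total=1
Click 2 (2,5) count=4: revealed 1 new [(2,5)] -> total=2
Click 3 (0,2) count=0: revealed 15 new [(0,1) (0,2) (0,3) (1,0) (1,1) (1,2) (1,3) (2,0) (2,1) (2,2) (2,3) (3,0) (3,1) (3,2) (3,3)] -> total=17
Click 4 (0,3) count=2: revealed 0 new [(none)] -> total=17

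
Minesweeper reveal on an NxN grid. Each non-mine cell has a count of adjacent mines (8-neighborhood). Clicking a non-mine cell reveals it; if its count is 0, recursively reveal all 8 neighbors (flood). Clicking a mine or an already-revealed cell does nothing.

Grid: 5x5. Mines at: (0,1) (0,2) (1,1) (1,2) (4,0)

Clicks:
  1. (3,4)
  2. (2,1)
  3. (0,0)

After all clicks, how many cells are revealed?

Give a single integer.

Click 1 (3,4) count=0: revealed 16 new [(0,3) (0,4) (1,3) (1,4) (2,1) (2,2) (2,3) (2,4) (3,1) (3,2) (3,3) (3,4) (4,1) (4,2) (4,3) (4,4)] -> total=16
Click 2 (2,1) count=2: revealed 0 new [(none)] -> total=16
Click 3 (0,0) count=2: revealed 1 new [(0,0)] -> total=17

Answer: 17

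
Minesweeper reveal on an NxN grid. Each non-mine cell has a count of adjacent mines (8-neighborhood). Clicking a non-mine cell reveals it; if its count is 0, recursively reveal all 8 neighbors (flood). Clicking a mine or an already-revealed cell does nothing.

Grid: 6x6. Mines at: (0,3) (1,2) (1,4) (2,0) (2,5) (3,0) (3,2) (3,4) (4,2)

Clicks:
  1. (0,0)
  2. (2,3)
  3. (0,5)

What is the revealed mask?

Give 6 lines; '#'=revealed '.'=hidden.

Click 1 (0,0) count=0: revealed 4 new [(0,0) (0,1) (1,0) (1,1)] -> total=4
Click 2 (2,3) count=4: revealed 1 new [(2,3)] -> total=5
Click 3 (0,5) count=1: revealed 1 new [(0,5)] -> total=6

Answer: ##...#
##....
...#..
......
......
......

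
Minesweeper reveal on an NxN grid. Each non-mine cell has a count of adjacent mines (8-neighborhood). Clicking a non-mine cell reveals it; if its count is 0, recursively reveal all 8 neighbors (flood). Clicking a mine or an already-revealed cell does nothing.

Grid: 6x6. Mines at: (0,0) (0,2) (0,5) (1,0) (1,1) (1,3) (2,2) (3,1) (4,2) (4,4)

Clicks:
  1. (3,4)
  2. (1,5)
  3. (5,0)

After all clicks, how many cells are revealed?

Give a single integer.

Answer: 6

Derivation:
Click 1 (3,4) count=1: revealed 1 new [(3,4)] -> total=1
Click 2 (1,5) count=1: revealed 1 new [(1,5)] -> total=2
Click 3 (5,0) count=0: revealed 4 new [(4,0) (4,1) (5,0) (5,1)] -> total=6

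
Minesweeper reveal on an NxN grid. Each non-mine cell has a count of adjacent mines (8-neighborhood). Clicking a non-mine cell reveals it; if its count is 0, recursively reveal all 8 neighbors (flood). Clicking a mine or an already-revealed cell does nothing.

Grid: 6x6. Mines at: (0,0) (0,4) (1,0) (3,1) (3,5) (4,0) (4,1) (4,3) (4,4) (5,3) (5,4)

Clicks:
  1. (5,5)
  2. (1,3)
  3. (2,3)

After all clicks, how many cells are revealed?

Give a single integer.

Answer: 15

Derivation:
Click 1 (5,5) count=2: revealed 1 new [(5,5)] -> total=1
Click 2 (1,3) count=1: revealed 1 new [(1,3)] -> total=2
Click 3 (2,3) count=0: revealed 13 new [(0,1) (0,2) (0,3) (1,1) (1,2) (1,4) (2,1) (2,2) (2,3) (2,4) (3,2) (3,3) (3,4)] -> total=15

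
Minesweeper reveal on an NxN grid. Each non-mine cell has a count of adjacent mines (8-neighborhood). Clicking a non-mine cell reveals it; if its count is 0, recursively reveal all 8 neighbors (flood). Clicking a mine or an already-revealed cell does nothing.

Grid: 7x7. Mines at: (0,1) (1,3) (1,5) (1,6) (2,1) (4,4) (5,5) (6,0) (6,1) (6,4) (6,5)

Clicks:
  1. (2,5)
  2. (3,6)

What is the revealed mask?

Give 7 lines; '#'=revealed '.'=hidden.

Click 1 (2,5) count=2: revealed 1 new [(2,5)] -> total=1
Click 2 (3,6) count=0: revealed 5 new [(2,6) (3,5) (3,6) (4,5) (4,6)] -> total=6

Answer: .......
.......
.....##
.....##
.....##
.......
.......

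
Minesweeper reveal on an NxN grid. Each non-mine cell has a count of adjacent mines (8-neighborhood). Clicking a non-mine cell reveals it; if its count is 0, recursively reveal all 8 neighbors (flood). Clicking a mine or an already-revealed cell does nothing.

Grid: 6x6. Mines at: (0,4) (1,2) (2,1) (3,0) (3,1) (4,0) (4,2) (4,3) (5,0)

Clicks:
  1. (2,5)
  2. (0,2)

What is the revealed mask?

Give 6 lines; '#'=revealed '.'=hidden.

Click 1 (2,5) count=0: revealed 13 new [(1,3) (1,4) (1,5) (2,3) (2,4) (2,5) (3,3) (3,4) (3,5) (4,4) (4,5) (5,4) (5,5)] -> total=13
Click 2 (0,2) count=1: revealed 1 new [(0,2)] -> total=14

Answer: ..#...
...###
...###
...###
....##
....##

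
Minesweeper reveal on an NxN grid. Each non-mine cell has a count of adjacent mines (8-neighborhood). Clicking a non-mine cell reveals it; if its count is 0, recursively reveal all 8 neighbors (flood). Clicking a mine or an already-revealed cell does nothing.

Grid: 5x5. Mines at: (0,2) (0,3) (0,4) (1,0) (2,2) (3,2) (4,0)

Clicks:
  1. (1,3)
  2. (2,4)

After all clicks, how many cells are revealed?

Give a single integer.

Click 1 (1,3) count=4: revealed 1 new [(1,3)] -> total=1
Click 2 (2,4) count=0: revealed 7 new [(1,4) (2,3) (2,4) (3,3) (3,4) (4,3) (4,4)] -> total=8

Answer: 8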